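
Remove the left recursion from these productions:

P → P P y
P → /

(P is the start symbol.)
P → / P'
P' → P y P'
P' → ε

P is directly left-recursive. The standard transformation for
  A → A α₁ | ... | A α_m | β₁ | ... | β_n
is
  A  → β₁ A' | ... | β_n A'
  A' → α₁ A' | ... | α_m A' | ε

P → / becomes P → / P'
P → P P y becomes P' → P y P'
Add P' → ε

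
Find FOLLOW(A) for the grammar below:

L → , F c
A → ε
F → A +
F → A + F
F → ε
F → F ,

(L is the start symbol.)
In F → A +: A is followed by '+', add FIRST('+') \ {ε} = { '+' }
In F → A + F: A is followed by '+' F, add FIRST('+' F) \ {ε} = { '+' }

Taking the union: FOLLOW(A) = { '+' }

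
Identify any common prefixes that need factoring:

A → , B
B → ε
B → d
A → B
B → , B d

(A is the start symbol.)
No, left-factoring is not needed

Left-factoring is needed when two productions for the same non-terminal
share a common prefix on the right-hand side.

Productions for A:
  A → , B
  A → B
Productions for B:
  B → ε
  B → d
  B → , B d

No common prefixes found.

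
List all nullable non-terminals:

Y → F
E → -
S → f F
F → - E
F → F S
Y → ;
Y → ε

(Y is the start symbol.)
A non-terminal is nullable if it can derive ε (the empty string): either it has an ε-production, or it has a production whose right-hand side consists entirely of nullable non-terminals.

ε-productions: Y → ε
So Y is immediately nullable.
No further non-terminal can be added: every production for the remaining non-terminals contains a terminal or a non-nullable non-terminal.
Nullable = { 'Y' }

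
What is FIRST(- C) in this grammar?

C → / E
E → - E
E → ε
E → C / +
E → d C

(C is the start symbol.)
To compute FIRST(- C), process the symbols left to right:
Symbol - is a terminal. Add '-' and stop.
FIRST(- C) = { '-' }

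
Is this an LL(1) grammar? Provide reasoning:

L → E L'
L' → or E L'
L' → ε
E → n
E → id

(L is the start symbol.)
A grammar is LL(1) if for each non-terminal N with multiple productions, the predict sets of those productions are pairwise disjoint, where PREDICT(N → α) = (FIRST(α) \ {ε}) ∪ (FOLLOW(N) if α ⇒* ε).

Relevant sets:
  FOLLOW(L') = { $ }

For L':
  PREDICT(L' → or E L') = { 'or' }
  PREDICT(L' → ε) = { $ }
For E:
  PREDICT(E → n) = { 'n' }
  PREDICT(E → id) = { 'id' }
L has a single production, so nothing to check there.

All predict sets are disjoint. The grammar IS LL(1).

Answer: Yes, the grammar is LL(1).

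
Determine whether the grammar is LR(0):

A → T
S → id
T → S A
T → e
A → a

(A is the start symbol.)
Yes, the grammar is LR(0)

A grammar is LR(0) if no state in the canonical LR(0) collection has:
  - both a shift item (dot before a terminal) and a complete item (shift-reduce conflict), or
  - two or more complete items (reduce-reduce conflict; the accept item [A' → A .] counts as a complete item here).

Augment with A' → A and build the canonical LR(0) collection (I0 = CLOSURE({[A' → . A]}), then GOTO on every symbol after a dot until no new states appear). It has 8 states:
  I0: { [A → . T], [A → . a], [A' → . A], [S → . id], [T → . S A], [T → . e] }  — shift
  I1: { [A' → A .] }  — accept
  I2: { [A → . T], [A → . a], [S → . id], [T → . S A], [T → . e], [T → S . A] }  — shift
  I3: { [A → T .] }  — reduce
  I4: { [A → a .] }  — reduce
  I5: { [T → e .] }  — reduce
  I6: { [S → id .] }  — reduce
  I7: { [T → S A .] }  — reduce

Every state is either a pure shift/goto state or contains exactly one complete item and nothing to shift — no conflicts. The grammar is LR(0).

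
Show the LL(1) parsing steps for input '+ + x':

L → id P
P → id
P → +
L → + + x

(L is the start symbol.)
Stack is shown with the top on the left.

Stack    Input    Action
------------------------
L $      + + x $  output L → + + x
+ + x $  + + x $  match '+'
+ x $    + x $    match '+'
x $      x $      match 'x'
$        $        accept

The string is accepted.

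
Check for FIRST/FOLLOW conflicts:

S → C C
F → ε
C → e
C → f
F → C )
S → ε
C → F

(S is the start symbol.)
Nullable non-terminals: C, F, S.
FIRST sets used below: FIRST(F) = { ')', 'e', 'f', ε }, FIRST(C) = { ')', 'e', 'f', ε }

C: nullable alternative(s) C → F; FOLLOW(C) = { $, ')', 'e', 'f' }
  C → e: FIRST \ {ε} = { 'e' } — overlaps FOLLOW(C) on { 'e' }: CONFLICT
  C → f: FIRST \ {ε} = { 'f' } — overlaps FOLLOW(C) on { 'f' }: CONFLICT
  C → F: FIRST \ {ε} = { ')', 'e', 'f' } — this is the only nullable alternative, skip

F: nullable alternative(s) F → ε; FOLLOW(F) = { $, ')', 'e', 'f' }
  F → ε: FIRST \ {ε} = { } — this is the only nullable alternative, skip
  F → C ): FIRST \ {ε} = { ')', 'e', 'f' } — overlaps FOLLOW(F) on { ')', 'e', 'f' }: CONFLICT

S: nullable alternative(s) S → C C, S → ε; FOLLOW(S) = { $ }
  S → C C: FIRST \ {ε} = { ')', 'e', 'f' } — disjoint from FOLLOW(S)
  S → ε: FIRST \ {ε} = { } — disjoint from FOLLOW(S)

So the grammar has 3 FIRST/FOLLOW conflicts (marked CONFLICT above).

Answer: Yes. F → C ')' with FOLLOW(F) on { ')', 'e', 'f' }; C → e with FOLLOW(C) on { 'e' }; C → f with FOLLOW(C) on { 'f' }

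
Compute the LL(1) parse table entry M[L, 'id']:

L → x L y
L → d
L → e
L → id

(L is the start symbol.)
To find M[L, 'id'], we find productions for L where 'id' is in the predict set (PREDICT(N → α) = (FIRST(α) \ {ε}) ∪ (FOLLOW(N) if α ⇒* ε)).

L → x L y: PREDICT = { 'x' }
L → d: PREDICT = { 'd' }
L → e: PREDICT = { 'e' }
L → id: PREDICT = { 'id' }
  'id' is in predict set, so this production goes in M[L, 'id']

M[L, 'id'] = L → id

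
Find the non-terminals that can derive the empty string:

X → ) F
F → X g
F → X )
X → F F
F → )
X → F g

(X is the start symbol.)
A non-terminal is nullable if it can derive ε (the empty string): either it has an ε-production, or it has a production whose right-hand side consists entirely of nullable non-terminals.

There are no ε-productions, so no non-terminal can derive ε.
No non-terminals are nullable.

Answer: None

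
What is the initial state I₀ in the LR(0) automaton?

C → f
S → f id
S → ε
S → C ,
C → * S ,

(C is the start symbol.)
{ [C → . * S ,], [C → . f], [C' → . C] }

First, augment the grammar with C' → C
I₀ = CLOSURE({ [C' → . C] }):
  [C' → . C] has the dot before C: add [C → . f], [C → . * S ,]
No further items can be added.

I₀ = { [C → . * S ,], [C → . f], [C' → . C] }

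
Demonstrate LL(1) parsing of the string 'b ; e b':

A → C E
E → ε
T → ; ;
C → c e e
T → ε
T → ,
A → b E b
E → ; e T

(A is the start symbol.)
Stack is shown with the top on the left.

Stack      Input      Action
----------------------------
A $        b ; e b $  output A → b E b
b E b $    b ; e b $  match 'b'
E b $      ; e b $    output E → ; e T
; e T b $  ; e b $    match ';'
e T b $    e b $      match 'e'
T b $      b $        output T → ε
b $        b $        match 'b'
$          $          accept

The string is accepted.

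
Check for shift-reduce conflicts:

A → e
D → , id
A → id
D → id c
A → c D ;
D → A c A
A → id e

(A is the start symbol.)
Yes — I4: [A → id .] vs [A → id . e]; I9: [A → id .] vs [A → id . e]

Augment with A' → A and build the canonical LR(0) collection (I0 = CLOSURE({[A' → . A]}), then GOTO on every symbol after a dot until no new states appear). It has 15 states:
  I0: { [A → . c D ;], [A → . e], [A → . id e], [A → . id], [A' → . A] }  — shift
  I1: { [A' → A .] }  — accept
  I2: { [A → . c D ;], [A → . e], [A → . id e], [A → . id], [A → c . D ;], [D → . , id], [D → . A c A], [D → . id c] }  — shift
  I3: { [A → e .] }  — reduce
  I4: { [A → id . e], [A → id .] }  — shift, reduce
  I5: { [A → id e .] }  — reduce
  I6: { [D → , . id] }  — shift
  I7: { [D → A . c A] }  — shift
  I8: { [A → c D . ;] }  — shift
  I9: { [A → id . e], [A → id .], [D → id . c] }  — shift, reduce
  I10: { [D → id c .] }  — reduce
  I11: { [A → c D ; .] }  — reduce
  I12: { [A → . c D ;], [A → . e], [A → . id e], [A → . id], [D → A c . A] }  — shift
  I13: { [D → A c A .] }  — reduce
  I14: { [D → , id .] }  — reduce

I4 contains reduce item [A → id .] and shift item [A → id . e] — shift-reduce conflict.
I9 contains reduce item [A → id .] and shift items [A → id . e], [D → id . c] — shift-reduce conflict.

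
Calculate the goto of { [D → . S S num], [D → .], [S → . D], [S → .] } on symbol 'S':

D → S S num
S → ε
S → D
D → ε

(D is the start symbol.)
{ [D → . S S num], [D → .], [D → S . S num], [S → . D], [S → .] }

GOTO(I, 'S') = CLOSURE({ [A → αX.β] : [A → α.Xβ] ∈ I, X = 'S' })

Items with dot before 'S', with the dot advanced:
  [D → . S S num] → [D → S . S num]
Closure of the advanced items:
  [D → S . S num] has the dot before S: add [S → .], [S → . D]
  [S → . D] has the dot before D: add [D → . S S num], [D → .]

GOTO = { [D → . S S num], [D → .], [D → S . S num], [S → . D], [S → .] }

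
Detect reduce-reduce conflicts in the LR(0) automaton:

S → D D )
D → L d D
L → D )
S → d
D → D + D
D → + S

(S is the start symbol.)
Yes — I13: [L → D ) .] vs [S → D D ) .]

Augment with S' → S and build the canonical LR(0) collection (I0 = CLOSURE({[S' → . S]}), then GOTO on every symbol after a dot until no new states appear). It has 16 states:
  I0: { [D → . + S], [D → . D + D], [D → . L d D], [L → . D )], [S → . D D )], [S → . d], [S' → . S] }  — shift
  I1: { [D → + . S], [D → . + S], [D → . D + D], [D → . L d D], [L → . D )], [S → . D D )], [S → . d] }  — shift
  I2: { [D → . + S], [D → . D + D], [D → . L d D], [D → D . + D], [L → . D )], [L → D . )], [S → D . D )] }  — shift
  I3: { [D → L . d D] }  — shift
  I4: { [S' → S .] }  — accept
  I5: { [S → d .] }  — reduce
  I6: { [D → . + S], [D → . D + D], [D → . L d D], [D → L d . D], [L → . D )] }  — shift
  I7: { [D → D . + D], [D → L d D .], [L → D . )] }  — shift, reduce
  I8: { [L → D ) .] }  — reduce
  I9: { [D → . + S], [D → . D + D], [D → . L d D], [D → D + . D], [L → . D )] }  — shift
  I10: { [D → D + D .], [D → D . + D], [L → D . )] }  — shift, reduce
  I11: { [D → + . S], [D → . + S], [D → . D + D], [D → . L d D], [D → D + . D], [L → . D )], [S → . D D )], [S → . d] }  — shift
  I12: { [D → D . + D], [L → D . )], [S → D D . )] }  — shift
  I13: { [L → D ) .], [S → D D ) .] }  — 2 reduces
  I14: { [D → . + S], [D → . D + D], [D → . L d D], [D → D + D .], [D → D . + D], [L → . D )], [L → D . )], [S → D . D )] }  — shift, reduce
  I15: { [D → + S .] }  — reduce

I13 contains complete items [L → D ) .], [S → D D ) .] — reduce-reduce conflict.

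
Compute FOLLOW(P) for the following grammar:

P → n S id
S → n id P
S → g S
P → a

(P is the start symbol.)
To compute FOLLOW(P), find every occurrence of P on a right-hand side N → α P β: add FIRST(β) \ {ε}, and if β is empty or nullable also add FOLLOW(N). Iterate to a fixed point.

P is the start symbol, so $ ∈ FOLLOW(P).
In S → n id P: P is at the end, add FOLLOW(S)

The FOLLOW sets referred to above (computed the same way, to a fixed point):
  FOLLOW(S) = { 'id' }

Taking the union: FOLLOW(P) = { $, 'id' }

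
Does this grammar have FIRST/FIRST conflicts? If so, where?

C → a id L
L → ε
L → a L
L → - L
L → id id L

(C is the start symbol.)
Productions for L:
  L → ε: FIRST = { ε }
  L → a L: FIRST = { 'a' }
  L → - L: FIRST = { '-' }
  L → id id L: FIRST = { 'id' }
C has only one production, so no FIRST/FIRST conflict is possible there.

All alternatives of each non-terminal have pairwise disjoint FIRST sets.

Answer: No FIRST/FIRST conflicts.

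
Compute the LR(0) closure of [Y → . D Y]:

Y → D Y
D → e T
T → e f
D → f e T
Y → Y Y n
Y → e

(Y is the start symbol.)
{ [D → . e T], [D → . f e T], [Y → . D Y] }

Start with: [Y → . D Y]
  [Y → . D Y] has the dot before D: add [D → . e T], [D → . f e T]
No further items can be added.

CLOSURE = { [D → . e T], [D → . f e T], [Y → . D Y] }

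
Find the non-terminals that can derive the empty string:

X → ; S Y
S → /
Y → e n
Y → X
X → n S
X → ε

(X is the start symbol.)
ε-productions: X → ε
So X is immediately nullable.
Y → X: every symbol on the right is nullable, so Y is nullable too.
No further non-terminal can be added: every production for the remaining non-terminals contains a terminal or a non-nullable non-terminal.
Nullable = { 'X', 'Y' }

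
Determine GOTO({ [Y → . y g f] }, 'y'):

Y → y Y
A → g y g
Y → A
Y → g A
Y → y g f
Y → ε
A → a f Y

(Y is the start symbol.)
GOTO(I, 'y') = CLOSURE({ [A → αX.β] : [A → α.Xβ] ∈ I, X = 'y' })

Items with dot before 'y', with the dot advanced:
  [Y → . y g f] → [Y → y . g f]
Closure adds nothing (no advanced item has the dot before a non-terminal).

GOTO = { [Y → y . g f] }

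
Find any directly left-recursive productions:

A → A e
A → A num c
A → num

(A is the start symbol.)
Direct left recursion occurs when N → N α for some non-terminal N (the right-hand side begins with the left-hand side itself).

A → A e: LEFT RECURSIVE (starts with A)
A → A num c: LEFT RECURSIVE (starts with A)
A → num: starts with num

The grammar has direct left recursion on: A.

Answer: Yes, A is left-recursive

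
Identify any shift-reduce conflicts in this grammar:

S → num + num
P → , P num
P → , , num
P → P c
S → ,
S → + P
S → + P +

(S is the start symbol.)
Augment with S' → S and build the canonical LR(0) collection (I0 = CLOSURE({[S' → . S]}), then GOTO on every symbol after a dot until no new states appear). It has 15 states:
  I0: { [S → . + P +], [S → . + P], [S → . ,], [S → . num + num], [S' → . S] }  — shift
  I1: { [P → . , , num], [P → . , P num], [P → . P c], [S → + . P +], [S → + . P] }  — shift
  I2: { [S → , .] }  — reduce
  I3: { [S' → S .] }  — accept
  I4: { [S → num . + num] }  — shift
  I5: { [S → num + . num] }  — shift
  I6: { [S → num + num .] }  — reduce
  I7: { [P → , . , num], [P → , . P num], [P → . , , num], [P → . , P num], [P → . P c] }  — shift
  I8: { [P → P . c], [S → + P . +], [S → + P .] }  — shift, reduce
  I9: { [S → + P + .] }  — reduce
  I10: { [P → P c .] }  — reduce
  I11: { [P → , , . num], [P → , . , num], [P → , . P num], [P → . , , num], [P → . , P num], [P → . P c] }  — shift
  I12: { [P → , P . num], [P → P . c] }  — shift
  I13: { [P → , P num .] }  — reduce
  I14: { [P → , , num .] }  — reduce

I8 contains reduce item [S → + P .] and shift items [P → P . c], [S → + P . +] — shift-reduce conflict.

Answer: Yes — I8: [S → + P .] vs [P → P . c]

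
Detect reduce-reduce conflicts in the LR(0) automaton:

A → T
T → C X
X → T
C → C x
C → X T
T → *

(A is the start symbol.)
Yes — I4: [A → T .] vs [X → T .]; I6: [C → X T .] vs [X → T .]

A reduce-reduce conflict occurs when an LR(0) state has two complete items [A → α .] and [B → β .] — both call for a reduction, and with no lookahead the parser cannot choose between them.

Augment with A' → A and build the canonical LR(0) collection (I0 = CLOSURE({[A' → . A]}), then GOTO on every symbol after a dot until no new states appear). It has 10 states:
  I0: { [A → . T], [A' → . A], [C → . C x], [C → . X T], [T → . *], [T → . C X], [X → . T] }  — shift
  I1: { [T → * .] }  — reduce
  I2: { [A' → A .] }  — accept
  I3: { [C → . C x], [C → . X T], [C → C . x], [T → . *], [T → . C X], [T → C . X], [X → . T] }  — shift
  I4: { [A → T .], [X → T .] }  — 2 reduces
  I5: { [C → . C x], [C → . X T], [C → X . T], [T → . *], [T → . C X], [X → . T] }  — shift
  I6: { [C → X T .], [X → T .] }  — 2 reduces
  I7: { [X → T .] }  — reduce
  I8: { [C → . C x], [C → . X T], [C → X . T], [T → . *], [T → . C X], [T → C X .], [X → . T] }  — shift, reduce
  I9: { [C → C x .] }  — reduce

I4 contains complete items [A → T .], [X → T .] — reduce-reduce conflict.
I6 contains complete items [C → X T .], [X → T .] — reduce-reduce conflict.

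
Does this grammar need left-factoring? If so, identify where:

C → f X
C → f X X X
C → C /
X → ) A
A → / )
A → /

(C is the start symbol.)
Yes, C has productions with common prefix 'f X'; A has productions with common prefix '/'

Left-factoring is needed when two productions for the same non-terminal
share a common prefix on the right-hand side.

Productions for C:
  C → f X
  C → f X X X
  C → C /
Productions for A:
  A → / )
  A → /

Found common prefix 'f X' in productions for C
Found common prefix '/' in productions for A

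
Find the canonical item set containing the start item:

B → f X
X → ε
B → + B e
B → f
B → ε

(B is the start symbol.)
First, augment the grammar with B' → B
I₀ = CLOSURE({ [B' → . B] }):
  [B' → . B] has the dot before B: add [B → . f X], [B → . + B e], [B → . f], [B → .]
No further items can be added.

I₀ = { [B → . + B e], [B → . f X], [B → . f], [B → .], [B' → . B] }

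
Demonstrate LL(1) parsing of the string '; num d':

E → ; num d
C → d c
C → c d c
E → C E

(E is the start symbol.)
Stack is shown with the top on the left.

Stack      Input      Action
----------------------------
E $        ; num d $  output E → ; num d
; num d $  ; num d $  match ';'
num d $    num d $    match 'num'
d $        d $        match 'd'
$          $          accept

The string is accepted.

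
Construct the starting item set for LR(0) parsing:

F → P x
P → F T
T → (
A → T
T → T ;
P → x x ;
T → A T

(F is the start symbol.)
First, augment the grammar with F' → F
I₀ = CLOSURE({ [F' → . F] }):
  [F' → . F] has the dot before F: add [F → . P x]
  [F → . P x] has the dot before P: add [P → . F T], [P → . x x ;]
No further items can be added.

I₀ = { [F → . P x], [F' → . F], [P → . F T], [P → . x x ;] }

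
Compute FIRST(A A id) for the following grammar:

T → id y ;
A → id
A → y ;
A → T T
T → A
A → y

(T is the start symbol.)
FIRST sets of the non-terminals involved (from the grammar, by fixed-point iteration):
  FIRST(A) = { 'id', 'y' }

To compute FIRST(A A id), process the symbols left to right:
Symbol A is a non-terminal. Add FIRST(A) \ {ε} = { 'id', 'y' }
A is not nullable (ε ∉ FIRST(A)), so stop here.
FIRST(A A id) = { 'id', 'y' }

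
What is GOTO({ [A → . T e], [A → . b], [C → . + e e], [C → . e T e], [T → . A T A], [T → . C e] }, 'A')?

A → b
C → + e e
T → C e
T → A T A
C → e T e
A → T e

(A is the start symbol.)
GOTO(I, 'A') = CLOSURE({ [A → αX.β] : [A → α.Xβ] ∈ I, X = 'A' })

Items with dot before 'A', with the dot advanced:
  [T → . A T A] → [T → A . T A]
Closure of the advanced items:
  [T → A . T A] has the dot before T: add [T → . C e], [T → . A T A]
  [T → . C e] has the dot before C: add [C → . + e e], [C → . e T e]
  [T → . A T A] has the dot before A: add [A → . b], [A → . T e]

GOTO = { [A → . T e], [A → . b], [C → . + e e], [C → . e T e], [T → . A T A], [T → . C e], [T → A . T A] }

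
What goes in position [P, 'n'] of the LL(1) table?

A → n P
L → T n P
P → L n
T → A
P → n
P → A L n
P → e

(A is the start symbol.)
To find M[P, 'n'], we find productions for P where 'n' is in the predict set (PREDICT(N → α) = (FIRST(α) \ {ε}) ∪ (FOLLOW(N) if α ⇒* ε)).

Relevant sets:
  FIRST(L) = { 'n' }
  FIRST(A) = { 'n' }

P → L n: PREDICT = { 'n' }
  'n' is in predict set, so this production goes in M[P, 'n']
P → n: PREDICT = { 'n' }
  'n' is in predict set, so this production goes in M[P, 'n']
P → A L n: PREDICT = { 'n' }
  'n' is in predict set, so this production goes in M[P, 'n']
P → e: PREDICT = { 'e' }

M[P, 'n'] = P → L n, P → n, P → A L n  (a multiply-defined cell — the grammar is not LL(1))

Answer: P → L n, P → n, P → A L n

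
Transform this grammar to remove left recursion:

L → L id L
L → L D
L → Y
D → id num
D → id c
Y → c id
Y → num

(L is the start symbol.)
L → Y L'
L' → id L L'
L' → D L'
L' → ε
D → id num
D → id c
Y → c id
Y → num

L is directly left-recursive. The standard transformation for
  A → A α₁ | ... | A α_m | β₁ | ... | β_n
is
  A  → β₁ A' | ... | β_n A'
  A' → α₁ A' | ... | α_m A' | ε

L → Y becomes L → Y L'
L → L id L becomes L' → id L L'
L → L D becomes L' → D L'
Add L' → ε

Productions for other non-terminals are unchanged:
  D → id num
  D → id c
  Y → c id
  Y → num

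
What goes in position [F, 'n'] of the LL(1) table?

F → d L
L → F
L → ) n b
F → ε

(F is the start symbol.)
To find M[F, 'n'], we find productions for F where 'n' is in the predict set (PREDICT(N → α) = (FIRST(α) \ {ε}) ∪ (FOLLOW(N) if α ⇒* ε)).

Relevant sets:
  FOLLOW(F) = { $ }

F → d L: PREDICT = { 'd' }
F → ε: PREDICT = { $ }

M[F, 'n'] is empty (no production applies)

Answer: Empty (error entry)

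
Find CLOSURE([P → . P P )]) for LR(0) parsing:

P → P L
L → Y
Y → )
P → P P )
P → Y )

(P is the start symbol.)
To compute CLOSURE, for each item [A → α.Bβ] where B is a non-terminal, add [B → .γ] for all productions B → γ; repeat for the newly added items until nothing changes.

Start with: [P → . P P )]
  [P → . P P )] has the dot before P: add [P → . P L], [P → . Y )]
  [P → . Y )] has the dot before Y: add [Y → . )]
No further items can be added.

CLOSURE = { [P → . P L], [P → . P P )], [P → . Y )], [Y → . )] }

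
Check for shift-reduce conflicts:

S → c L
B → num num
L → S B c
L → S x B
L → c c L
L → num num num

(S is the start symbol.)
No shift-reduce conflicts

A shift-reduce conflict occurs when an LR(0) state has both:
  - a complete (reduce) item [A → α .] (dot at the end), and
  - a shift item [B → β . c γ] (dot before a terminal).

Augment with S' → S and build the canonical LR(0) collection (I0 = CLOSURE({[S' → . S]}), then GOTO on every symbol after a dot until no new states appear). It has 17 states:
  I0: { [S → . c L], [S' → . S] }  — shift
  I1: { [S' → S .] }  — accept
  I2: { [L → . S B c], [L → . S x B], [L → . c c L], [L → . num num num], [S → . c L], [S → c . L] }  — shift
  I3: { [S → c L .] }  — reduce
  I4: { [B → . num num], [L → S . B c], [L → S . x B] }  — shift
  I5: { [L → . S B c], [L → . S x B], [L → . c c L], [L → . num num num], [L → c . c L], [S → . c L], [S → c . L] }  — shift
  I6: { [L → num . num num] }  — shift
  I7: { [L → num num . num] }  — shift
  I8: { [L → num num num .] }  — reduce
  I9: { [L → . S B c], [L → . S x B], [L → . c c L], [L → . num num num], [L → c . c L], [L → c c . L], [S → . c L], [S → c . L] }  — shift
  I10: { [L → c c L .], [S → c L .] }  — 2 reduces
  I11: { [L → S B . c] }  — shift
  I12: { [B → num . num] }  — shift
  I13: { [B → . num num], [L → S x . B] }  — shift
  I14: { [L → S x B .] }  — reduce
  I15: { [B → num num .] }  — reduce
  I16: { [L → S B c .] }  — reduce

No state contains both a complete item and a shift item.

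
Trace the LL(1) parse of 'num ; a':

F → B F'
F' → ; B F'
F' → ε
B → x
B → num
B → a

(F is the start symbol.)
Stack is shown with the top on the left.

Stack     Input      Action
---------------------------
F $       num ; a $  output F → B F'
B F' $    num ; a $  output B → num
num F' $  num ; a $  match 'num'
F' $      ; a $      output F' → ; B F'
; B F' $  ; a $      match ';'
B F' $    a $        output B → a
a F' $    a $        match 'a'
F' $      $          output F' → ε
$         $          accept

The string is accepted.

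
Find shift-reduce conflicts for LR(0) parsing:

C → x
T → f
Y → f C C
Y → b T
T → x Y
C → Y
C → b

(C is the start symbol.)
Yes — I3: [C → b .] vs [T → . f]

A shift-reduce conflict occurs when an LR(0) state has both:
  - a complete (reduce) item [A → α .] (dot at the end), and
  - a shift item [B → β . c γ] (dot before a terminal).

Augment with C' → C and build the canonical LR(0) collection (I0 = CLOSURE({[C' → . C]}), then GOTO on every symbol after a dot until no new states appear). It has 13 states:
  I0: { [C → . Y], [C → . b], [C → . x], [C' → . C], [Y → . b T], [Y → . f C C] }  — shift
  I1: { [C' → C .] }  — accept
  I2: { [C → Y .] }  — reduce
  I3: { [C → b .], [T → . f], [T → . x Y], [Y → b . T] }  — shift, reduce
  I4: { [C → . Y], [C → . b], [C → . x], [Y → . b T], [Y → . f C C], [Y → f . C C] }  — shift
  I5: { [C → x .] }  — reduce
  I6: { [C → . Y], [C → . b], [C → . x], [Y → . b T], [Y → . f C C], [Y → f C . C] }  — shift
  I7: { [Y → f C C .] }  — reduce
  I8: { [Y → b T .] }  — reduce
  I9: { [T → f .] }  — reduce
  I10: { [T → x . Y], [Y → . b T], [Y → . f C C] }  — shift
  I11: { [T → x Y .] }  — reduce
  I12: { [T → . f], [T → . x Y], [Y → b . T] }  — shift

I3 contains reduce item [C → b .] and shift items [T → . f], [T → . x Y] — shift-reduce conflict.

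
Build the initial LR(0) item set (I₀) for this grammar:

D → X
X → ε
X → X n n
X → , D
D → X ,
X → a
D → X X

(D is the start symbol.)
First, augment the grammar with D' → D
I₀ = CLOSURE({ [D' → . D] }):
  [D' → . D] has the dot before D: add [D → . X], [D → . X ,], [D → . X X]
  [D → . X] has the dot before X: add [X → .], [X → . X n n], [X → . , D], [X → . a]
No further items can be added.

I₀ = { [D → . X ,], [D → . X X], [D → . X], [D' → . D], [X → . , D], [X → . X n n], [X → . a], [X → .] }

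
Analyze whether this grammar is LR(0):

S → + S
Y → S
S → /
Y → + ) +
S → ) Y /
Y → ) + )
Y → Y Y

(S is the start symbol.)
No. Reduce-reduce conflict: [S → ) Y / .] and [S → / .]

Augment with S' → S and build the canonical LR(0) collection (I0 = CLOSURE({[S' → . S]}), then GOTO on every symbol after a dot until no new states appear). It has 16 states:
  I0: { [S → . ) Y /], [S → . + S], [S → . /], [S' → . S] }  — shift
  I1: { [S → ) . Y /], [S → . ) Y /], [S → . + S], [S → . /], [Y → . ) + )], [Y → . + ) +], [Y → . S], [Y → . Y Y] }  — shift
  I2: { [S → + . S], [S → . ) Y /], [S → . + S], [S → . /] }  — shift
  I3: { [S → / .] }  — reduce
  I4: { [S' → S .] }  — accept
  I5: { [S → + S .] }  — reduce
  I6: { [S → ) . Y /], [S → . ) Y /], [S → . + S], [S → . /], [Y → ) . + )], [Y → . ) + )], [Y → . + ) +], [Y → . S], [Y → . Y Y] }  — shift
  I7: { [S → + . S], [S → . ) Y /], [S → . + S], [S → . /], [Y → + . ) +] }  — shift
  I8: { [Y → S .] }  — reduce
  I9: { [S → ) Y . /], [S → . ) Y /], [S → . + S], [S → . /], [Y → . ) + )], [Y → . + ) +], [Y → . S], [Y → . Y Y], [Y → Y . Y] }  — shift
  I10: { [S → ) Y / .], [S → / .] }  — 2 reduces
  I11: { [S → . ) Y /], [S → . + S], [S → . /], [Y → . ) + )], [Y → . + ) +], [Y → . S], [Y → . Y Y], [Y → Y . Y], [Y → Y Y .] }  — shift, reduce
  I12: { [S → ) . Y /], [S → . ) Y /], [S → . + S], [S → . /], [Y → + ) . +], [Y → . ) + )], [Y → . + ) +], [Y → . S], [Y → . Y Y] }  — shift
  I13: { [S → + . S], [S → . ) Y /], [S → . + S], [S → . /], [Y → + ) + .], [Y → + . ) +] }  — shift, reduce
  I14: { [S → + . S], [S → . ) Y /], [S → . + S], [S → . /], [Y → ) + . )], [Y → + . ) +] }  — shift
  I15: { [S → ) . Y /], [S → . ) Y /], [S → . + S], [S → . /], [Y → ) + ) .], [Y → + ) . +], [Y → . ) + )], [Y → . + ) +], [Y → . S], [Y → . Y Y] }  — shift, reduce

Conflict in state I10:
  Reduce-reduce conflict: [S → ) Y / .] and [S → / .]
So the grammar is NOT LR(0).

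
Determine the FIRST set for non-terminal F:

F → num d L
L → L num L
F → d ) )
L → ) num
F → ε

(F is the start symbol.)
{ 'd', 'num', ε }

From F → num d L:
  - num is a terminal: add 'num' and stop
From F → d ) ):
  - d is a terminal: add 'd' and stop
From F → ε:
  - ε-production, so ε ∈ FIRST(F)

Collecting: FIRST(F) = { 'd', 'num', ε }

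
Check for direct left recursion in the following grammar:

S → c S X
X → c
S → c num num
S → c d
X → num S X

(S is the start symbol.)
No direct left recursion

S → c S X: starts with c
X → c: starts with c
S → c num num: starts with c
S → c d: starts with c
X → num S X: starts with num

No direct left recursion found.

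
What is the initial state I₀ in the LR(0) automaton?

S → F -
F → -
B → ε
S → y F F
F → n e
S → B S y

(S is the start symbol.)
First, augment the grammar with S' → S
I₀ = CLOSURE({ [S' → . S] }):
  [S' → . S] has the dot before S: add [S → . F -], [S → . y F F], [S → . B S y]
  [S → . F -] has the dot before F: add [F → . -], [F → . n e]
  [S → . B S y] has the dot before B: add [B → .]
No further items can be added.

I₀ = { [B → .], [F → . -], [F → . n e], [S → . B S y], [S → . F -], [S → . y F F], [S' → . S] }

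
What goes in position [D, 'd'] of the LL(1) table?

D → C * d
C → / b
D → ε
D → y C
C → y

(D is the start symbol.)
To find M[D, 'd'], we find productions for D where 'd' is in the predict set (PREDICT(N → α) = (FIRST(α) \ {ε}) ∪ (FOLLOW(N) if α ⇒* ε)).

Relevant sets:
  FIRST(C) = { '/', 'y' }
  FOLLOW(D) = { $ }

D → C * d: PREDICT = { '/', 'y' }
D → ε: PREDICT = { $ }
D → y C: PREDICT = { 'y' }

M[D, 'd'] is empty (no production applies)

Answer: Empty (error entry)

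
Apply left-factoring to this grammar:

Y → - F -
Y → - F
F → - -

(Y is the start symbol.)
Y → - F Y'
Y' → -
Y' → ε
F → - -

Left-factoring transforms A → αβ₁ | αβ₂ into A → αA' and A' → β₁ | β₂
(α is the longest common prefix among the alternatives). Repeat until
no nonterminal has two alternatives with a common prefix.

Round 1: Y has alternatives sharing prefix '- F'. Introduce Y': Y → - F Y'
  Add: Y' → -
  Add: Y' → ε

No remaining common prefixes — done.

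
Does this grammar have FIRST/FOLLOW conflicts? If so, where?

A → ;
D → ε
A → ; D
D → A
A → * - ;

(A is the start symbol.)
No FIRST/FOLLOW conflicts.

A FIRST/FOLLOW conflict occurs when a non-terminal N has a nullable alternative N → β (β ⇒* ε) and another alternative N → α with FIRST(α) ∩ FOLLOW(N) ≠ ∅: on such a lookahead the parser cannot decide between expanding α and letting N vanish via β.

Nullable non-terminals: D.
FIRST sets used below: FIRST(A) = { '*', ';' }

D: nullable alternative(s) D → ε; FOLLOW(D) = { $ }
  D → ε: FIRST \ {ε} = { } — this is the only nullable alternative, skip
  D → A: FIRST \ {ε} = { '*', ';' } — disjoint from FOLLOW(D)

A has no nullable alternative, so no FIRST/FOLLOW check is needed there.

No FIRST/FOLLOW conflicts found.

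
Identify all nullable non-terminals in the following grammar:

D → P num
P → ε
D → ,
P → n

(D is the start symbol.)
A non-terminal is nullable if it can derive ε (the empty string): either it has an ε-production, or it has a production whose right-hand side consists entirely of nullable non-terminals.

ε-productions: P → ε
So P is immediately nullable.
No further non-terminal can be added: every production for the remaining non-terminals contains a terminal or a non-nullable non-terminal.
Nullable = { 'P' }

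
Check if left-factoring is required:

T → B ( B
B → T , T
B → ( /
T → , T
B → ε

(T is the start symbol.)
Left-factoring is needed when two productions for the same non-terminal
share a common prefix on the right-hand side.

Productions for T:
  T → B ( B
  T → , T
Productions for B:
  B → T , T
  B → ( /
  B → ε

No common prefixes found.

Answer: No, left-factoring is not needed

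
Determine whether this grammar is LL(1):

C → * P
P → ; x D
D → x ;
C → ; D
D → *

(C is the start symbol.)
For C:
  PREDICT(C → '*' P) = { '*' }
  PREDICT(C → ';' D) = { ';' }
For D:
  PREDICT(D → x ';') = { 'x' }
  PREDICT(D → '*') = { '*' }
P has a single production, so nothing to check there.

All predict sets are disjoint. The grammar IS LL(1).

Answer: Yes, the grammar is LL(1).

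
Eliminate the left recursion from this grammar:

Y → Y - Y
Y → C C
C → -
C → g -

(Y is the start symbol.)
Y → C C Y'
Y' → - Y Y'
Y' → ε
C → -
C → g -

Y is directly left-recursive. The standard transformation for
  A → A α₁ | ... | A α_m | β₁ | ... | β_n
is
  A  → β₁ A' | ... | β_n A'
  A' → α₁ A' | ... | α_m A' | ε

Y → C C becomes Y → C C Y'
Y → Y - Y becomes Y' → - Y Y'
Add Y' → ε

Productions for other non-terminals are unchanged:
  C → -
  C → g -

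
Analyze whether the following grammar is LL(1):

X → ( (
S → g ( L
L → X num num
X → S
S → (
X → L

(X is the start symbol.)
Relevant sets:
  FIRST(S) = { '(', 'g' }
  FIRST(L) = { '(', 'g' }

For X:
  PREDICT(X → '(' '(') = { '(' }
  PREDICT(X → S) = { '(', 'g' }
  PREDICT(X → L) = { '(', 'g' }
For S:
  PREDICT(S → g '(' L) = { 'g' }
  PREDICT(S → '(') = { '(' }
L has a single production, so nothing to check there.

Conflict found: Predict set conflict for X: { '(' }
The grammar is NOT LL(1).

Answer: No. Predict set conflict for X: { '(' }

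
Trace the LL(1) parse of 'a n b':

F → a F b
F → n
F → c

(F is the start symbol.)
LL(1) parsing maintains a stack (initially the start symbol over $) and the input. At each step: if the stack top is a terminal, match it against the current input token; if it is a non-terminal N, replace it with the RHS of M[N, lookahead] (the unique production whose predict set contains the lookahead).

Stack is shown with the top on the left.

Stack    Input    Action
------------------------
F $      a n b $  output F → a F b
a F b $  a n b $  match 'a'
F b $    n b $    output F → n
n b $    n b $    match 'n'
b $      b $      match 'b'
$        $        accept

The string is accepted.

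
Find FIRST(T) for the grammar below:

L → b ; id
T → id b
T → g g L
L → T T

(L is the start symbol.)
{ 'g', 'id' }

To compute FIRST(T), examine every production with T on the left-hand side, reading each right-hand side left to right until a non-nullable symbol is reached.

From T → id b:
  - id is a terminal: add 'id' and stop
From T → g g L:
  - g is a terminal: add 'g' and stop

Collecting: FIRST(T) = { 'g', 'id' }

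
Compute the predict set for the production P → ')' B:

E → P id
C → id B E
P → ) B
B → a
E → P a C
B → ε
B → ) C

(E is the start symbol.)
{ ')' }

PREDICT(P → ')' B) = (FIRST(RHS) \ {ε}) ∪ (FOLLOW(P) if ε ∈ FIRST(RHS), i.e. RHS ⇒* ε)
FIRST(')' B) = { ')' }
ε ∉ FIRST(')' B), so FOLLOW(P) is not added.
PREDICT(P → ')' B) = { ')' }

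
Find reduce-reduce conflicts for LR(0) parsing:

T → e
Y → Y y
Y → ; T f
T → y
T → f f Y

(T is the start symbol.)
Augment with T' → T and build the canonical LR(0) collection (I0 = CLOSURE({[T' → . T]}), then GOTO on every symbol after a dot until no new states appear). It has 11 states:
  I0: { [T → . e], [T → . f f Y], [T → . y], [T' → . T] }  — shift
  I1: { [T' → T .] }  — accept
  I2: { [T → e .] }  — reduce
  I3: { [T → f . f Y] }  — shift
  I4: { [T → y .] }  — reduce
  I5: { [T → f f . Y], [Y → . ; T f], [Y → . Y y] }  — shift
  I6: { [T → . e], [T → . f f Y], [T → . y], [Y → ; . T f] }  — shift
  I7: { [T → f f Y .], [Y → Y . y] }  — shift, reduce
  I8: { [Y → Y y .] }  — reduce
  I9: { [Y → ; T . f] }  — shift
  I10: { [Y → ; T f .] }  — reduce

No state contains more than one complete item.

Answer: No reduce-reduce conflicts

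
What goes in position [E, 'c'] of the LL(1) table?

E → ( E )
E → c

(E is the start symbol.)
E → c

To find M[E, 'c'], we find productions for E where 'c' is in the predict set (PREDICT(N → α) = (FIRST(α) \ {ε}) ∪ (FOLLOW(N) if α ⇒* ε)).

E → ( E ): PREDICT = { '(' }
E → c: PREDICT = { 'c' }
  'c' is in predict set, so this production goes in M[E, 'c']

M[E, 'c'] = E → c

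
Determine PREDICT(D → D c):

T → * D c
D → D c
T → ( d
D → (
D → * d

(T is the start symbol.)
PREDICT(D → D c) = (FIRST(RHS) \ {ε}) ∪ (FOLLOW(D) if ε ∈ FIRST(RHS), i.e. RHS ⇒* ε)
FIRST(D) = { '(', '*' }
FIRST(D c) = { '(', '*' }
ε ∉ FIRST(D c), so FOLLOW(D) is not added.
PREDICT(D → D c) = { '(', '*' }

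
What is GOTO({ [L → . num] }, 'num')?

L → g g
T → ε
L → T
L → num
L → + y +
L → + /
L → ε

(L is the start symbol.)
{ [L → num .] }

GOTO(I, 'num') = CLOSURE({ [A → αX.β] : [A → α.Xβ] ∈ I, X = 'num' })

Items with dot before 'num', with the dot advanced:
  [L → . num] → [L → num .]
Closure adds nothing (no advanced item has the dot before a non-terminal).

GOTO = { [L → num .] }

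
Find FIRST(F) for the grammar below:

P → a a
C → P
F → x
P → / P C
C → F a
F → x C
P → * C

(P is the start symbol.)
{ 'x' }

To compute FIRST(F), examine every production with F on the left-hand side, reading each right-hand side left to right until a non-nullable symbol is reached.

From F → x:
  - x is a terminal: add 'x' and stop
From F → x C:
  - x is a terminal: add 'x' and stop

Collecting: FIRST(F) = { 'x' }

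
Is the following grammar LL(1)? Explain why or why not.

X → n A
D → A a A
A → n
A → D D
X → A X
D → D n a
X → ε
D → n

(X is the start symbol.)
A grammar is LL(1) if for each non-terminal N with multiple productions, the predict sets of those productions are pairwise disjoint, where PREDICT(N → α) = (FIRST(α) \ {ε}) ∪ (FOLLOW(N) if α ⇒* ε).

Relevant sets:
  FIRST(A) = { 'n' }
  FIRST(D) = { 'n' }
  FOLLOW(X) = { $ }

For X:
  PREDICT(X → n A) = { 'n' }
  PREDICT(X → A X) = { 'n' }
  PREDICT(X → ε) = { $ }
For D:
  PREDICT(D → A a A) = { 'n' }
  PREDICT(D → D n a) = { 'n' }
  PREDICT(D → n) = { 'n' }
For A:
  PREDICT(A → n) = { 'n' }
  PREDICT(A → D D) = { 'n' }

Conflict found: Predict set conflict for X: { 'n' }
The grammar is NOT LL(1).

Answer: No. Predict set conflict for X: { 'n' }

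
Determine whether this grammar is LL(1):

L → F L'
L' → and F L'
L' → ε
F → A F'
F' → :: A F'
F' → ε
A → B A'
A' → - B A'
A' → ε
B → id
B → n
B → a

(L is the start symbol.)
A grammar is LL(1) if for each non-terminal N with multiple productions, the predict sets of those productions are pairwise disjoint, where PREDICT(N → α) = (FIRST(α) \ {ε}) ∪ (FOLLOW(N) if α ⇒* ε).

Relevant sets:
  FOLLOW(L') = { $ }
  FOLLOW(F') = { $, 'and' }
  FOLLOW(A') = { $, '::', 'and' }

For L':
  PREDICT(L' → and F L') = { 'and' }
  PREDICT(L' → ε) = { $ }
For F':
  PREDICT(F' → :: A F') = { '::' }
  PREDICT(F' → ε) = { $, 'and' }
For A':
  PREDICT(A' → '-' B A') = { '-' }
  PREDICT(A' → ε) = { $, '::', 'and' }
For B:
  PREDICT(B → id) = { 'id' }
  PREDICT(B → n) = { 'n' }
  PREDICT(B → a) = { 'a' }
L, F, A have a single production, so nothing to check there.

All predict sets are disjoint. The grammar IS LL(1).

Answer: Yes, the grammar is LL(1).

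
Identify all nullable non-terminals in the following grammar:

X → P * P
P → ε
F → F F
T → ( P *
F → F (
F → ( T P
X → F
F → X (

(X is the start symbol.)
{ 'P' }

A non-terminal is nullable if it can derive ε (the empty string): either it has an ε-production, or it has a production whose right-hand side consists entirely of nullable non-terminals.

ε-productions: P → ε
So P is immediately nullable.
No further non-terminal can be added: every production for the remaining non-terminals contains a terminal or a non-nullable non-terminal.
Nullable = { 'P' }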